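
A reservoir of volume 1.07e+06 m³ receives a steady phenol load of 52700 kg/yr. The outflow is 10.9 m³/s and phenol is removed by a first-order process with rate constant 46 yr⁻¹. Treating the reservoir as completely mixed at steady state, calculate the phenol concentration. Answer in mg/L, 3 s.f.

0.134 mg/L

Outflow Q = 10.9 m³/s × 3.156e+07 s/yr = 3.44e+08 m³/yr.
Steady-state CSTR mass balance: W = Q·C + k·V·C, so C = W/(Q + kV).
Q + kV = 3.44e+08 + 46·1.07e+06 = 3.932e+08 m³/yr.
C = 52700/3.932e+08 = 0.000134 kg/m³ = 0.134 mg/L.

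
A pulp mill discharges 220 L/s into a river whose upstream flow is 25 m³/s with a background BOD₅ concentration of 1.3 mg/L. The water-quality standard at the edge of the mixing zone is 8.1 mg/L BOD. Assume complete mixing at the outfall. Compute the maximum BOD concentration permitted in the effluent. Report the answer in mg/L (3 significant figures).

781 mg/L

220 L/s = 0.22 m³/s.
Mass balance: 8.1·25.22 = 0.22·Cₑ + 25·1.3.
Cₑ = (204.3 − 32.5) / 0.22 = 780.8 mg/L.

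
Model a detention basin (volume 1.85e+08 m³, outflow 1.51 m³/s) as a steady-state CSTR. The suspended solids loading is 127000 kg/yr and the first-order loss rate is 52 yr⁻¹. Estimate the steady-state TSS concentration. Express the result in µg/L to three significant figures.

Outflow Q = 1.51 m³/s × 3.156e+07 s/yr = 4.765e+07 m³/yr.
Steady-state CSTR mass balance: W = Q·C + k·V·C, so C = W/(Q + kV).
Q + kV = 4.765e+07 + 52·1.85e+08 = 9.668e+09 m³/yr.
C = 127000/9.668e+09 = 1.314e-05 kg/m³ = 0.01314 mg/L = 13.14 µg/L.

13.1 µg/L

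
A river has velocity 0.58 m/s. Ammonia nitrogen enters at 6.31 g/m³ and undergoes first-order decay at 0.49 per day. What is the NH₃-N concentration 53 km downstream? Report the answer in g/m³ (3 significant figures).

Travel time t = 53 km / 0.58 m/s = 5.3e+04/0.58 = 9.138e+04 s = 1.058 d.
First-order decay: C = 6.31·exp(−0.49·1.058) = 6.31·0.5956 = 3.758 g/m³.

3.76 g/m³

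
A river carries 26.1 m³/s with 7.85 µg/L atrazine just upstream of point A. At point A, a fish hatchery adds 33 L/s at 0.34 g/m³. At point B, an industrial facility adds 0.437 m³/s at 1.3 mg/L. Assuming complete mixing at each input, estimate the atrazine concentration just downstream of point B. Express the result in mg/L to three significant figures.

0.0295 mg/L

7.85 µg/L = 0.00785 mg/L.
33 L/s = 0.033 m³/s.
After input A: C = (26.1·0.00785 + 0.033·0.34) / 26.13 = 0.008269 mg/L.
After input B: C = (26.13·0.008269 + 0.437·1.3) / 26.57 = 0.02951 mg/L.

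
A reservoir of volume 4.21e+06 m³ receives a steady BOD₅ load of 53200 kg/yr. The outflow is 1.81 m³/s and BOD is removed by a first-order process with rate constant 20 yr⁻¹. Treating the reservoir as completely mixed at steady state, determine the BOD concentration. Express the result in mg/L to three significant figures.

Outflow Q = 1.81 m³/s × 3.156e+07 s/yr = 5.712e+07 m³/yr.
Steady-state CSTR mass balance: W = Q·C + k·V·C, so C = W/(Q + kV).
Q + kV = 5.712e+07 + 20·4.21e+06 = 1.413e+08 m³/yr.
C = 53200/1.413e+08 = 0.0003765 kg/m³ = 0.3765 mg/L.

0.376 mg/L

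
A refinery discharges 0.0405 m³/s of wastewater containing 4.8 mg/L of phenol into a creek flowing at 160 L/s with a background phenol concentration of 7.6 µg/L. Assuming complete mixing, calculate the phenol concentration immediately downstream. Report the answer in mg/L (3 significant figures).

160 L/s = 0.16 m³/s.
7.6 µg/L = 0.0076 mg/L.
Conservation of mass across the mixing zone: C = (0.0405·4.8 + 0.16·0.0076) / (0.0405 + 0.16) = 0.1956/0.2005 = 0.9756 mg/L.

0.976 mg/L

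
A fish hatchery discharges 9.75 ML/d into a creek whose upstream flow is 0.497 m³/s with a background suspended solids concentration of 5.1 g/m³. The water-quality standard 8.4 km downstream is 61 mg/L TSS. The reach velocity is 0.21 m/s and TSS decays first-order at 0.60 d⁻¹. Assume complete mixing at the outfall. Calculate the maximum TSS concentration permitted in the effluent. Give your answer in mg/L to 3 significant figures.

413 mg/L

9.75 ML/d = 0.1128 m³/s.
Travel time to the compliance point: t = 8400/0.21 = 4e+04 s = 0.463 d; decay factor exp(−0.60·0.463) = 0.7575.
So the concentration just after mixing may be at most 61/0.7575 = 80.53 mg/L.
Mass balance: 80.53·0.6098 = 0.1128·Cₑ + 0.497·5.1.
Cₑ = (49.11 − 2.535) / 0.1128 = 412.7 mg/L.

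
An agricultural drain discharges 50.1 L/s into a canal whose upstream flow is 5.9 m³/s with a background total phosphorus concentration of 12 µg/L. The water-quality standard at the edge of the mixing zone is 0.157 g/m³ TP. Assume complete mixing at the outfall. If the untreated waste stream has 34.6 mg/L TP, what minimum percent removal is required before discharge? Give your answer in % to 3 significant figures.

50.2 %

50.1 L/s = 0.0501 m³/s.
12 µg/L = 0.012 mg/L.
Mass balance: 0.157·5.95 = 0.0501·Cₑ + 5.9·0.012.
Cₑ = (0.9342 − 0.0708) / 0.0501 = 17.23 mg/L.
Required removal = 1 − 17.23/34.6 = 50.19 %.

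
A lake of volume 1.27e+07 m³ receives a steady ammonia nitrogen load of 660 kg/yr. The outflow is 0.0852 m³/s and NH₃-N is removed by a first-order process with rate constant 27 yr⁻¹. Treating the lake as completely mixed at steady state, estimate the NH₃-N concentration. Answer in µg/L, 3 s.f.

Outflow Q = 0.0852 m³/s × 3.156e+07 s/yr = 2.689e+06 m³/yr.
Steady-state CSTR mass balance: W = Q·C + k·V·C, so C = W/(Q + kV).
Q + kV = 2.689e+06 + 27·1.27e+07 = 3.456e+08 m³/yr.
C = 660/3.456e+08 = 1.91e-06 kg/m³ = 0.00191 mg/L = 1.91 µg/L.

1.91 µg/L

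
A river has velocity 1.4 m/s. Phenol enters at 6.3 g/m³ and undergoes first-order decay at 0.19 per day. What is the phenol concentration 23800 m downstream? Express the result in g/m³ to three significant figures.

6.07 g/m³

Travel time t = 23800 m / 1.4 m/s = 2.38e+04/1.4 = 1.7e+04 s = 0.1968 d.
First-order decay: C = 6.3·exp(−0.19·0.1968) = 6.3·0.9633 = 6.069 g/m³.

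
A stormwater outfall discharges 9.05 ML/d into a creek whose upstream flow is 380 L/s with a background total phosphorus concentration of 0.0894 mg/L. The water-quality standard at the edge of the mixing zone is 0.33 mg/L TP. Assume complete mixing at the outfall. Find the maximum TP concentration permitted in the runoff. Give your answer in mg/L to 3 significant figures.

9.05 ML/d = 0.1047 m³/s.
380 L/s = 0.38 m³/s.
Mass balance: 0.33·0.4847 = 0.1047·Cₑ + 0.38·0.0894.
Cₑ = (0.16 − 0.03397) / 0.1047 = 1.203 mg/L.

1.20 mg/L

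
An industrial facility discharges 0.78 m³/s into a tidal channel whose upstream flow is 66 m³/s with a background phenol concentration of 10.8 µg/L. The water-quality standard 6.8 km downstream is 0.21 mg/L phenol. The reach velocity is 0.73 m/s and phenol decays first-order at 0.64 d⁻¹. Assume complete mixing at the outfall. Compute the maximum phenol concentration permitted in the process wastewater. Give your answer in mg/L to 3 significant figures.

18.3 mg/L

10.8 µg/L = 0.0108 mg/L.
Travel time to the compliance point: t = 6800/0.73 = 9315 s = 0.1078 d; decay factor exp(−0.64·0.1078) = 0.9333.
So the concentration just after mixing may be at most 0.21/0.9333 = 0.225 mg/L.
Mass balance: 0.225·66.78 = 0.78·Cₑ + 66·0.0108.
Cₑ = (15.03 − 0.7128) / 0.78 = 18.35 mg/L.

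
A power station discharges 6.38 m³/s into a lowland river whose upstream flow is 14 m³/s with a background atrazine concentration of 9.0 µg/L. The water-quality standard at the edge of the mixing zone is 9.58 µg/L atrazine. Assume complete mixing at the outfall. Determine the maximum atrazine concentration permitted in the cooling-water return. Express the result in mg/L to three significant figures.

9.0 µg/L = 0.009 mg/L.
9.58 µg/L = 0.00958 mg/L.
Mass balance: 0.00958·20.38 = 6.38·Cₑ + 14·0.009.
Cₑ = (0.1952 − 0.126) / 6.38 = 0.01085 mg/L.

0.0109 mg/L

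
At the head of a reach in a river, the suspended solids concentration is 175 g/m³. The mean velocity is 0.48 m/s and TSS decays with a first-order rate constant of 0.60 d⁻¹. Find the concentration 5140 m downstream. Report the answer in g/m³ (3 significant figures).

162 g/m³

Travel time t = 5140 m / 0.48 m/s = 5140/0.48 = 1.071e+04 s = 0.1239 d.
First-order decay: C = 175·exp(−0.60·0.1239) = 175·0.9283 = 162.5 g/m³.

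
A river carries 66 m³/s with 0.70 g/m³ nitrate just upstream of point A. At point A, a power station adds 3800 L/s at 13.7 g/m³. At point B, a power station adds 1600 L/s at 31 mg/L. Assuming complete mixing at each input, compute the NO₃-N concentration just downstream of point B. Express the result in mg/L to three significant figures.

2.07 mg/L

3800 L/s = 3.8 m³/s.
After input A: C = (66·0.7 + 3.8·13.7) / 69.8 = 1.408 mg/L.
1600 L/s = 1.6 m³/s.
After input B: C = (69.8·1.408 + 1.6·31) / 71.4 = 2.071 mg/L.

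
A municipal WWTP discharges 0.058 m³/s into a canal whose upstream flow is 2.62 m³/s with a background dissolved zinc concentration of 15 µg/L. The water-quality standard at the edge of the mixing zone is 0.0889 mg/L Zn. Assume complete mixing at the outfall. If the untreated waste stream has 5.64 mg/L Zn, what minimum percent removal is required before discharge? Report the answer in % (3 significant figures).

15 µg/L = 0.015 mg/L.
Mass balance: 0.0889·2.678 = 0.058·Cₑ + 2.62·0.015.
Cₑ = (0.2381 − 0.0393) / 0.058 = 3.427 mg/L.
Required removal = 1 − 3.427/5.64 = 39.24 %.

39.2 %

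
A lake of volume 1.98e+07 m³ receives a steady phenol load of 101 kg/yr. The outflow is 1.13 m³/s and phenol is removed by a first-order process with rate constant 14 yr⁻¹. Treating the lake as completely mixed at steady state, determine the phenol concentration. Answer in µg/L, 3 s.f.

0.323 µg/L

Outflow Q = 1.13 m³/s × 3.156e+07 s/yr = 3.566e+07 m³/yr.
Steady-state CSTR mass balance: W = Q·C + k·V·C, so C = W/(Q + kV).
Q + kV = 3.566e+07 + 14·1.98e+07 = 3.129e+08 m³/yr.
C = 101/3.129e+08 = 3.228e-07 kg/m³ = 0.0003228 mg/L = 0.3228 µg/L.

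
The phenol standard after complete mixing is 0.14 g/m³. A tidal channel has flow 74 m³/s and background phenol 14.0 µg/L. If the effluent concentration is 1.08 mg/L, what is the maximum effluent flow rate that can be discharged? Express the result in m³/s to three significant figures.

14.0 µg/L = 0.014 mg/L.
Mass balance at complete mixing: C_std·(Q_w + Q_r) = Q_w·C_e + Q_r·C_b.
Rearranging, Q_w = Q_r·(C_std − C_b)/(C_e − C_std) = 74·(0.14 − 0.014) / (1.08 − 0.14) = 9.919 m³/s.

9.92 m³/s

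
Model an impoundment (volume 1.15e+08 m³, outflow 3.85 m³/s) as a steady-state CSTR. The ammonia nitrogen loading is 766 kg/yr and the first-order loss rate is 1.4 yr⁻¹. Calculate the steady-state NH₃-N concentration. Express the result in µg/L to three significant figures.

Outflow Q = 3.85 m³/s × 3.156e+07 s/yr = 1.215e+08 m³/yr.
Steady-state CSTR mass balance: W = Q·C + k·V·C, so C = W/(Q + kV).
Q + kV = 1.215e+08 + 1.4·1.15e+08 = 2.825e+08 m³/yr.
C = 766/2.825e+08 = 2.712e-06 kg/m³ = 0.002712 mg/L = 2.712 µg/L.

2.71 µg/L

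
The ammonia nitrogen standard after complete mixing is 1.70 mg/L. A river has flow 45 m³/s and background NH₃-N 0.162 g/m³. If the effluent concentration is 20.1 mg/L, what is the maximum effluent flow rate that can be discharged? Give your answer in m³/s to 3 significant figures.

Mass balance at complete mixing: C_std·(Q_w + Q_r) = Q_w·C_e + Q_r·C_b.
Rearranging, Q_w = Q_r·(C_std − C_b)/(C_e − C_std) = 45·(1.7 − 0.162) / (20.1 − 1.7) = 3.761 m³/s.

3.76 m³/s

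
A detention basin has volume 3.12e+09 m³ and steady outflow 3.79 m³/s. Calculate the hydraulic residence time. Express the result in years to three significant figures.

26.1 yr

Q = 3.79 m³/s × 3.156e+07 s/yr = 1.196e+08 m³/yr.
Hydraulic residence time τ = V/Q = 3.12e+09/1.196e+08 = 26.09 yr.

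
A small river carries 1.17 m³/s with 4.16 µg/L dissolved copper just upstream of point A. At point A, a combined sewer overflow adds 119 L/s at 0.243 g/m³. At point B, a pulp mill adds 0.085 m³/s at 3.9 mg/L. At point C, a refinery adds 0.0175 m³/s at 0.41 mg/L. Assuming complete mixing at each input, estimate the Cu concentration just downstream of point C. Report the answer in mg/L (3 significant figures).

0.268 mg/L

4.16 µg/L = 0.00416 mg/L.
119 L/s = 0.119 m³/s.
After input A: C = (1.17·0.00416 + 0.119·0.243) / 1.289 = 0.02621 mg/L.
After input B: C = (1.289·0.02621 + 0.085·3.9) / 1.374 = 0.2659 mg/L.
After input C: C = (1.374·0.2659 + 0.0175·0.41) / 1.391 = 0.2677 mg/L.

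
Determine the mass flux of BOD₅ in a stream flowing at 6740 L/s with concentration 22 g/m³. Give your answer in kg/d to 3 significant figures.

6740 L/s = 6.74 m³/s.
Mass flux = Q·C = 6.74 m³/s × 22 g/m³ = 148.3 g/s.
= 148.3 g/s × 86.4 = 1.281e+04 kg/d.

12800 kg/d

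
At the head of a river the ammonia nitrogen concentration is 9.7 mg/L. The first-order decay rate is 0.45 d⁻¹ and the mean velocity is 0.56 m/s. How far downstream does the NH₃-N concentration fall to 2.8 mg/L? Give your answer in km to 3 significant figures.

From C = C₀·e^(−kt), t = ln(C₀/C)/k = ln(9.7/2.8)/0.45 = 1.243/0.45 = 2.761 d.
Distance = v·t = 0.56 m/s × 2.386e+05 s = 1.336e+05 m = 133.6 km.

134 km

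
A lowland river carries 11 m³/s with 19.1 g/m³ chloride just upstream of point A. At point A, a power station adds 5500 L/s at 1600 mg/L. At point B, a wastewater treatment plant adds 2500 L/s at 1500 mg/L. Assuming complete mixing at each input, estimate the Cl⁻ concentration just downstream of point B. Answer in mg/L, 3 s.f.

5500 L/s = 5.5 m³/s.
After input A: C = (11·19.1 + 5.5·1600) / 16.5 = 546.1 mg/L.
2500 L/s = 2.5 m³/s.
After input B: C = (16.5·546.1 + 2.5·1500) / 19 = 671.6 mg/L.

672 mg/L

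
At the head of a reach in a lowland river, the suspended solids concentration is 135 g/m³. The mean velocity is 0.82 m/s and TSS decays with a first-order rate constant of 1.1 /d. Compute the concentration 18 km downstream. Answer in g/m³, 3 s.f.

Travel time t = 18 km / 0.82 m/s = 1.8e+04/0.82 = 2.195e+04 s = 0.2541 d.
First-order decay: C = 135·exp(−1.1·0.2541) = 135·0.7562 = 102.1 g/m³.

102 g/m³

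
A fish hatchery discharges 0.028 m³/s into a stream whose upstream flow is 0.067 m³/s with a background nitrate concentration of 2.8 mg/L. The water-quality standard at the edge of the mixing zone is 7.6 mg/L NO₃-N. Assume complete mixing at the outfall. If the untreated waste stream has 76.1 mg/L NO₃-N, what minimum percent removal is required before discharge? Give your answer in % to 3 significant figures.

74.9 %

Mass balance: 7.6·0.095 = 0.028·Cₑ + 0.067·2.8.
Cₑ = (0.722 − 0.1876) / 0.028 = 19.09 mg/L.
Required removal = 1 − 19.09/76.1 = 74.92 %.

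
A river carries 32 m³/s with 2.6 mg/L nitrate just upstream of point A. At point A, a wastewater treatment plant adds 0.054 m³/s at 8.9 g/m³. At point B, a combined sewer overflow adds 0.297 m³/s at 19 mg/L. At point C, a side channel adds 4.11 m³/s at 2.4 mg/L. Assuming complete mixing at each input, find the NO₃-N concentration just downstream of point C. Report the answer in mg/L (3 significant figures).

2.72 mg/L

After input A: C = (32·2.6 + 0.054·8.9) / 32.05 = 2.611 mg/L.
After input B: C = (32.05·2.611 + 0.297·19) / 32.35 = 2.761 mg/L.
After input C: C = (32.35·2.761 + 4.11·2.4) / 36.46 = 2.72 mg/L.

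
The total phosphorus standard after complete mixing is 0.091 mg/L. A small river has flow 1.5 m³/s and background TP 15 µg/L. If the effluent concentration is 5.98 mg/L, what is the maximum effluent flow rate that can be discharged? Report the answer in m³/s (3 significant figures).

15 µg/L = 0.015 mg/L.
Mass balance at complete mixing: C_std·(Q_w + Q_r) = Q_w·C_e + Q_r·C_b.
Rearranging, Q_w = Q_r·(C_std − C_b)/(C_e − C_std) = 1.5·(0.091 − 0.015) / (5.98 − 0.091) = 0.01936 m³/s.

0.0194 m³/s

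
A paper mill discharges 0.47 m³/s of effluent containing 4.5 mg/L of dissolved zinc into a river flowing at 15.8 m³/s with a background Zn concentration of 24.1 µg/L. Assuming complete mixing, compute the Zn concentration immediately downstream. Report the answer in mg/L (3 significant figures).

24.1 µg/L = 0.0241 mg/L.
Conservation of mass across the mixing zone: C = (0.47·4.5 + 15.8·0.0241) / (0.47 + 15.8) = 2.496/16.27 = 0.1534 mg/L.

0.153 mg/L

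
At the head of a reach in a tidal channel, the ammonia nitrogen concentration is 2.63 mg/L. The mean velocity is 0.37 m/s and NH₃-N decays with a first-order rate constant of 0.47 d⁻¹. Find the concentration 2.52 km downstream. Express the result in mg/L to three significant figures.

Travel time t = 2.52 km / 0.37 m/s = 2520/0.37 = 6811 s = 0.07883 d.
First-order decay: C = 2.63·exp(−0.47·0.07883) = 2.63·0.9636 = 2.534 mg/L.

2.53 mg/L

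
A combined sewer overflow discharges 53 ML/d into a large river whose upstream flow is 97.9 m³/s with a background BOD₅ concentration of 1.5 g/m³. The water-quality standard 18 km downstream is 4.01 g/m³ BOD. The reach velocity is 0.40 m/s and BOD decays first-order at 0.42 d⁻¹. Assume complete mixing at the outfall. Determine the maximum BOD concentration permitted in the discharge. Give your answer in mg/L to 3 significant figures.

53 ML/d = 0.6134 m³/s.
Travel time to the compliance point: t = 1.8e+04/0.40 = 4.5e+04 s = 0.5208 d; decay factor exp(−0.42·0.5208) = 0.8035.
So the concentration just after mixing may be at most 4.01/0.8035 = 4.991 mg/L.
Mass balance: 4.991·98.51 = 0.6134·Cₑ + 97.9·1.5.
Cₑ = (491.6 − 146.9) / 0.6134 = 562.1 mg/L.

562 mg/L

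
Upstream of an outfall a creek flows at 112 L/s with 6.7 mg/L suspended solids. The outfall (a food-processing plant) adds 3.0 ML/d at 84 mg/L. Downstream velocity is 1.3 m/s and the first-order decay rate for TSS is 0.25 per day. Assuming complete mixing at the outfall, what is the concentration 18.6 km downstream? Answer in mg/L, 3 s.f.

3.0 ML/d = 0.03472 m³/s.
112 L/s = 0.112 m³/s.
After complete mixing, C₀ = (0.03472·84 + 0.112·6.7) / 0.1467 = 24.99 mg/L.
Travel time t = 1.86e+04 m / 1.3 m/s = 1.431e+04 s = 0.1656 d.
C = 24.99·exp(−0.25·0.1656) = 24.99·0.9594 = 23.98 mg/L.

24.0 mg/L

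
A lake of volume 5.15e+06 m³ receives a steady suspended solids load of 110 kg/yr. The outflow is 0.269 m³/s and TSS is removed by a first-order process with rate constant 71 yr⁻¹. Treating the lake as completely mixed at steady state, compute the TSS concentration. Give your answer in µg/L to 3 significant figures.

Outflow Q = 0.269 m³/s × 3.156e+07 s/yr = 8.489e+06 m³/yr.
Steady-state CSTR mass balance: W = Q·C + k·V·C, so C = W/(Q + kV).
Q + kV = 8.489e+06 + 71·5.15e+06 = 3.741e+08 m³/yr.
C = 110/3.741e+08 = 2.94e-07 kg/m³ = 0.000294 mg/L = 0.294 µg/L.

0.294 µg/L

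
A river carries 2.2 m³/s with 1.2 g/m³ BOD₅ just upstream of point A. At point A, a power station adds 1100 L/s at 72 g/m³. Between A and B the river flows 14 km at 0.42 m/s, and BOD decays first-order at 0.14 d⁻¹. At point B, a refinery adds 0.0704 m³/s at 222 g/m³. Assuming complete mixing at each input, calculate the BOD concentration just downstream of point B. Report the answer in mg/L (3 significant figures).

1100 L/s = 1.1 m³/s.
After input A: C = (2.2·1.2 + 1.1·72) / 3.3 = 24.8 mg/L.
Over the 14 km reach to input B (t = 3.333e+04 s = 0.3858 d), decay gives C = 24.8·exp(−0.14·0.3858) = 23.5 mg/L.
After input B: C = (3.3·23.5 + 0.0704·222) / 3.37 = 27.64 mg/L.

27.6 mg/L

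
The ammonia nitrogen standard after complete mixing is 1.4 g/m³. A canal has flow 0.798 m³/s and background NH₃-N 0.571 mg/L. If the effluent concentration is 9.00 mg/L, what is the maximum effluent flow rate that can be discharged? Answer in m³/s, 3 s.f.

0.0870 m³/s

Mass balance at complete mixing: C_std·(Q_w + Q_r) = Q_w·C_e + Q_r·C_b.
Rearranging, Q_w = Q_r·(C_std − C_b)/(C_e − C_std) = 0.798·(1.4 − 0.571) / (9 − 1.4) = 0.08704 m³/s.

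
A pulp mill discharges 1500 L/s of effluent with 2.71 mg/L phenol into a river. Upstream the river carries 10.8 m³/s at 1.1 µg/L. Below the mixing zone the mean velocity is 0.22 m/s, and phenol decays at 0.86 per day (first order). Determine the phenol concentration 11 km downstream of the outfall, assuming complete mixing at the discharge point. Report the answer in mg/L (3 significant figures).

1500 L/s = 1.5 m³/s.
1.1 µg/L = 0.0011 mg/L.
After complete mixing, C₀ = (1.5·2.71 + 10.8·0.0011) / 12.3 = 0.3315 mg/L.
Travel time t = 1.1e+04 m / 0.22 m/s = 5e+04 s = 0.5787 d.
C = 0.3315·exp(−0.86·0.5787) = 0.3315·0.6079 = 0.2015 mg/L.

0.202 mg/L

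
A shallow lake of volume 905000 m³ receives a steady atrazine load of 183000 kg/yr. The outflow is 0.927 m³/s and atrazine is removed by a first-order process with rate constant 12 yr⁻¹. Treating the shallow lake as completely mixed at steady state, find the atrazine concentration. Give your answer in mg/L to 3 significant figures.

4.56 mg/L

Outflow Q = 0.927 m³/s × 3.156e+07 s/yr = 2.925e+07 m³/yr.
Steady-state CSTR mass balance: W = Q·C + k·V·C, so C = W/(Q + kV).
Q + kV = 2.925e+07 + 12·905000 = 4.011e+07 m³/yr.
C = 183000/4.011e+07 = 0.004562 kg/m³ = 4.562 mg/L.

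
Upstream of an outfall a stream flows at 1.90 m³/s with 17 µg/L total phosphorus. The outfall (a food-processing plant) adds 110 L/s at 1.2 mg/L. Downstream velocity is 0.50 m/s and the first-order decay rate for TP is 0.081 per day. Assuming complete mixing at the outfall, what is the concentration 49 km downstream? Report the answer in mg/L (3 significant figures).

0.0746 mg/L

110 L/s = 0.11 m³/s.
17 µg/L = 0.017 mg/L.
After complete mixing, C₀ = (0.11·1.2 + 1.9·0.017) / 2.01 = 0.08174 mg/L.
Travel time t = 4.9e+04 m / 0.50 m/s = 9.8e+04 s = 1.134 d.
C = 0.08174·exp(−0.081·1.134) = 0.08174·0.9122 = 0.07457 mg/L.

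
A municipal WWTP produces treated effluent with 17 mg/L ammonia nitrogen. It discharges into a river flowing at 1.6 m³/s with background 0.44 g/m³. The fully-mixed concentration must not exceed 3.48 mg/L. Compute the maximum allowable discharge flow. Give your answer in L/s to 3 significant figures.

360 L/s

Mass balance at complete mixing: C_std·(Q_w + Q_r) = Q_w·C_e + Q_r·C_b.
Rearranging, Q_w = Q_r·(C_std − C_b)/(C_e − C_std) = 1.6·(3.48 − 0.44) / (17 − 3.48) = 0.3598 m³/s.
= 359.8 L/s.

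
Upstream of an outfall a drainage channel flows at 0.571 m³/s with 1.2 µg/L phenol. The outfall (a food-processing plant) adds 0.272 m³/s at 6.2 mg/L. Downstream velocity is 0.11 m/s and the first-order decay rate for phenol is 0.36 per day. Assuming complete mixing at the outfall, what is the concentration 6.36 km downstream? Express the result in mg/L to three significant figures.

1.57 mg/L

1.2 µg/L = 0.0012 mg/L.
After complete mixing, C₀ = (0.272·6.2 + 0.571·0.0012) / 0.843 = 2.001 mg/L.
Travel time t = 6360 m / 0.11 m/s = 5.782e+04 s = 0.6692 d.
C = 2.001·exp(−0.36·0.6692) = 2.001·0.7859 = 1.573 mg/L.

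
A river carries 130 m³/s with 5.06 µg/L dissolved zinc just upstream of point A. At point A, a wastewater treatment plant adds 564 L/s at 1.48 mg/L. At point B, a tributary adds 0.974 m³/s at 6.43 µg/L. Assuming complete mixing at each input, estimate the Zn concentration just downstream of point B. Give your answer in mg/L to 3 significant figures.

0.0114 mg/L

5.06 µg/L = 0.00506 mg/L.
564 L/s = 0.564 m³/s.
After input A: C = (130·0.00506 + 0.564·1.48) / 130.6 = 0.01143 mg/L.
6.43 µg/L = 0.00643 mg/L.
After input B: C = (130.6·0.01143 + 0.974·0.00643) / 131.5 = 0.01139 mg/L.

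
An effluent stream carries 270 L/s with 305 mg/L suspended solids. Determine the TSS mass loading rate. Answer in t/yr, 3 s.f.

270 L/s = 0.27 m³/s.
Mass flux = Q·C = 0.27 m³/s × 305 g/m³ = 82.35 g/s.
= 82.35 g/s × 31.56 = 2599 t/yr.

2600 t/yr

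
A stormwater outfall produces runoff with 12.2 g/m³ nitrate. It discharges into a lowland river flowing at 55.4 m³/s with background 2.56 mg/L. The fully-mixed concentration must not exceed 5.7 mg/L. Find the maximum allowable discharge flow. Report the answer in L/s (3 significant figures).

Mass balance at complete mixing: C_std·(Q_w + Q_r) = Q_w·C_e + Q_r·C_b.
Rearranging, Q_w = Q_r·(C_std − C_b)/(C_e − C_std) = 55.4·(5.7 − 2.56) / (12.2 − 5.7) = 26.76 m³/s.
= 2.676e+04 L/s.

26800 L/s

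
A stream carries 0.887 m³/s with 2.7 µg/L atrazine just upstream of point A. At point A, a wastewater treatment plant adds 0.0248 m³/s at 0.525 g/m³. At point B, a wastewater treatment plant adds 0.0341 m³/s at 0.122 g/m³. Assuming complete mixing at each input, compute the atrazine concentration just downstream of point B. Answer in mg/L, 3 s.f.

2.7 µg/L = 0.0027 mg/L.
After input A: C = (0.887·0.0027 + 0.0248·0.525) / 0.9118 = 0.01691 mg/L.
After input B: C = (0.9118·0.01691 + 0.0341·0.122) / 0.9459 = 0.02069 mg/L.

0.0207 mg/L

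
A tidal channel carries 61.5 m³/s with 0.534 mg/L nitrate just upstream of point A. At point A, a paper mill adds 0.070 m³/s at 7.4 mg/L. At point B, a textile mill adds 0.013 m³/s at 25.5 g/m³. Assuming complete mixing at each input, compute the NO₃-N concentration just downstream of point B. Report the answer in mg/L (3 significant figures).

0.547 mg/L

After input A: C = (61.5·0.534 + 0.07·7.4) / 61.57 = 0.5418 mg/L.
After input B: C = (61.57·0.5418 + 0.013·25.5) / 61.58 = 0.5471 mg/L.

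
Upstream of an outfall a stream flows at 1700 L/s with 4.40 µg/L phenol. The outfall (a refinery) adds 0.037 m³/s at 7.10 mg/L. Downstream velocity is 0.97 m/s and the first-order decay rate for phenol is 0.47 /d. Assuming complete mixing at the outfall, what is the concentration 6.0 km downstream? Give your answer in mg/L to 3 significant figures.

0.150 mg/L

1700 L/s = 1.7 m³/s.
4.40 µg/L = 0.0044 mg/L.
After complete mixing, C₀ = (0.037·7.1 + 1.7·0.0044) / 1.737 = 0.1555 mg/L.
Travel time t = 6000 m / 0.97 m/s = 6186 s = 0.07159 d.
C = 0.1555·exp(−0.47·0.07159) = 0.1555·0.9669 = 0.1504 mg/L.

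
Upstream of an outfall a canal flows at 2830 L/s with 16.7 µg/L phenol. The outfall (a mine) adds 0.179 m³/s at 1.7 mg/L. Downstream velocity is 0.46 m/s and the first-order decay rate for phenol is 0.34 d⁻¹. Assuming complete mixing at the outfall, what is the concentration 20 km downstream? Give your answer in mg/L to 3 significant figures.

0.0985 mg/L

2830 L/s = 2.83 m³/s.
16.7 µg/L = 0.0167 mg/L.
After complete mixing, C₀ = (0.179·1.7 + 2.83·0.0167) / 3.009 = 0.1168 mg/L.
Travel time t = 2e+04 m / 0.46 m/s = 4.348e+04 s = 0.5032 d.
C = 0.1168·exp(−0.34·0.5032) = 0.1168·0.8427 = 0.09846 mg/L.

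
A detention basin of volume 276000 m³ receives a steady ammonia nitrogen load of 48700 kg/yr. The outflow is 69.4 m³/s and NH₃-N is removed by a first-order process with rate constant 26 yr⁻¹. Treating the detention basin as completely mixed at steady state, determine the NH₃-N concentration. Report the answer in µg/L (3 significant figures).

Outflow Q = 69.4 m³/s × 3.156e+07 s/yr = 2.19e+09 m³/yr.
Steady-state CSTR mass balance: W = Q·C + k·V·C, so C = W/(Q + kV).
Q + kV = 2.19e+09 + 26·276000 = 2.197e+09 m³/yr.
C = 48700/2.197e+09 = 2.216e-05 kg/m³ = 0.02216 mg/L = 22.16 µg/L.

22.2 µg/L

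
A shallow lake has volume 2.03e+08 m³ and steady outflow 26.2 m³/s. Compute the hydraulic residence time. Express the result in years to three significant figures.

Q = 26.2 m³/s × 3.156e+07 s/yr = 8.268e+08 m³/yr.
Hydraulic residence time τ = V/Q = 2.03e+08/8.268e+08 = 0.2455 yr.

0.246 yr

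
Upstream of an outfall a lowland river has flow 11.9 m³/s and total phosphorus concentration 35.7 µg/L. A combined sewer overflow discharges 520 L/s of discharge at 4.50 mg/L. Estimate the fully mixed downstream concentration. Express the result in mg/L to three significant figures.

520 L/s = 0.52 m³/s.
35.7 µg/L = 0.0357 mg/L.
By mass balance at complete mixing, C = (0.52·4.5 + 11.9·0.0357) / (0.52 + 11.9) = 2.765/12.42 = 0.2226 mg/L.

0.223 mg/L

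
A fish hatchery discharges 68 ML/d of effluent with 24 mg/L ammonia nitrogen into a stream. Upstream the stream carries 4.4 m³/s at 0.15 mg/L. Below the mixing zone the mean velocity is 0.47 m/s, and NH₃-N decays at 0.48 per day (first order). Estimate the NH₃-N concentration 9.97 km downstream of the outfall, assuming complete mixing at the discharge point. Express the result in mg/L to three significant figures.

3.35 mg/L

68 ML/d = 0.787 m³/s.
After complete mixing, C₀ = (0.787·24 + 4.4·0.15) / 5.187 = 3.769 mg/L.
Travel time t = 9970 m / 0.47 m/s = 2.121e+04 s = 0.2455 d.
C = 3.769·exp(−0.48·0.2455) = 3.769·0.8888 = 3.35 mg/L.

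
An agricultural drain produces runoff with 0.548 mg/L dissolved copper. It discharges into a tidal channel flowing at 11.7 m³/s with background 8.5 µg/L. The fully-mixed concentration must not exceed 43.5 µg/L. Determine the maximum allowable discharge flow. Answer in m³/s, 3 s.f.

0.812 m³/s

8.5 µg/L = 0.0085 mg/L.
43.5 µg/L = 0.0435 mg/L.
Mass balance at complete mixing: C_std·(Q_w + Q_r) = Q_w·C_e + Q_r·C_b.
Rearranging, Q_w = Q_r·(C_std − C_b)/(C_e − C_std) = 11.7·(0.0435 − 0.0085) / (0.548 − 0.0435) = 0.8117 m³/s.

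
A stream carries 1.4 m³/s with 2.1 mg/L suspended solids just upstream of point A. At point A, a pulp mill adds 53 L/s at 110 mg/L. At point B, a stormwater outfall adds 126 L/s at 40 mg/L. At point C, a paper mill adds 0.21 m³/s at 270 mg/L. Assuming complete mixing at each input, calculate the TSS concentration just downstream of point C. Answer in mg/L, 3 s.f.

53 L/s = 0.053 m³/s.
After input A: C = (1.4·2.1 + 0.053·110) / 1.453 = 6.036 mg/L.
126 L/s = 0.126 m³/s.
After input B: C = (1.453·6.036 + 0.126·40) / 1.579 = 8.746 mg/L.
After input C: C = (1.579·8.746 + 0.21·270) / 1.789 = 39.41 mg/L.

39.4 mg/L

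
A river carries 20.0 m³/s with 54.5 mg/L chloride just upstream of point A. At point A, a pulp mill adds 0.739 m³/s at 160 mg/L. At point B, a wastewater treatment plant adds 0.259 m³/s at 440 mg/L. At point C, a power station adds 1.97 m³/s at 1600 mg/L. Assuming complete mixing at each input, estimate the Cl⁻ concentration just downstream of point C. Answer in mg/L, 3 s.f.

195 mg/L

After input A: C = (20·54.5 + 0.739·160) / 20.74 = 58.26 mg/L.
After input B: C = (20.74·58.26 + 0.259·440) / 21 = 62.97 mg/L.
After input C: C = (21·62.97 + 1.97·1600) / 22.97 = 194.8 mg/L.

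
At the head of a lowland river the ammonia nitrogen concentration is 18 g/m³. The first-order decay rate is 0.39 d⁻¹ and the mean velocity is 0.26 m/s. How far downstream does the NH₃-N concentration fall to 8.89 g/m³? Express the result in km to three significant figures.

From C = C₀·e^(−kt), t = ln(C₀/C)/k = ln(18/8.89)/0.39 = 0.7054/0.39 = 1.809 d.
Distance = v·t = 0.26 m/s × 1.563e+05 s = 4.063e+04 m = 40.63 km.

40.6 km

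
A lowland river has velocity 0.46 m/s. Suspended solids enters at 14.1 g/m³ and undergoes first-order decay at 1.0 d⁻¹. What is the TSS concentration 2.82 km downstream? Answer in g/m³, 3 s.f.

Travel time t = 2.82 km / 0.46 m/s = 2820/0.46 = 6130 s = 0.07095 d.
First-order decay: C = 14.1·exp(−1.0·0.07095) = 14.1·0.9315 = 13.13 g/m³.

13.1 g/m³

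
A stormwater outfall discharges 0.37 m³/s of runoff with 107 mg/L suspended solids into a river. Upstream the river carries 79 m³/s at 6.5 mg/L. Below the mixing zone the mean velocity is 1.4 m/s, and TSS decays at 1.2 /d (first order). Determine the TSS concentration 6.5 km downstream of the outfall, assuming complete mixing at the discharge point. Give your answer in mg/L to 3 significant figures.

After complete mixing, C₀ = (0.37·107 + 79·6.5) / 79.37 = 6.969 mg/L.
Travel time t = 6500 m / 1.4 m/s = 4643 s = 0.05374 d.
C = 6.969·exp(−1.2·0.05374) = 6.969·0.9376 = 6.533 mg/L.

6.53 mg/L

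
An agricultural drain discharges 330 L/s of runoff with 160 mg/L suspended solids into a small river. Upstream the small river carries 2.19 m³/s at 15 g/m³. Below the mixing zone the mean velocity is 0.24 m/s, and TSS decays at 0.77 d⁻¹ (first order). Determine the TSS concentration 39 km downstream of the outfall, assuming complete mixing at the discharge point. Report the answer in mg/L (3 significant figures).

330 L/s = 0.33 m³/s.
After complete mixing, C₀ = (0.33·160 + 2.19·15) / 2.52 = 33.99 mg/L.
Travel time t = 3.9e+04 m / 0.24 m/s = 1.625e+05 s = 1.881 d.
C = 33.99·exp(−0.77·1.881) = 33.99·0.235 = 7.987 mg/L.

7.99 mg/L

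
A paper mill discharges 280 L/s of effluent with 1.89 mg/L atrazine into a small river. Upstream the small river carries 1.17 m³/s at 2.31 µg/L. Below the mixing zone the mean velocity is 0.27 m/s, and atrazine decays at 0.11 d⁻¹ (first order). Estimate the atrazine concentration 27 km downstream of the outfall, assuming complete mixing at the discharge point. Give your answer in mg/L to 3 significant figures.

280 L/s = 0.28 m³/s.
2.31 µg/L = 0.00231 mg/L.
After complete mixing, C₀ = (0.28·1.89 + 1.17·0.00231) / 1.45 = 0.3668 mg/L.
Travel time t = 2.7e+04 m / 0.27 m/s = 1e+05 s = 1.157 d.
C = 0.3668·exp(−0.11·1.157) = 0.3668·0.8805 = 0.323 mg/L.

0.323 mg/L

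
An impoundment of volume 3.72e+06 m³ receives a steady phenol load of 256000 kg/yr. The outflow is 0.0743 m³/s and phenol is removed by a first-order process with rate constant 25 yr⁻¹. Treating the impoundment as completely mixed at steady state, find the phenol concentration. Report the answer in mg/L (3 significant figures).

Outflow Q = 0.0743 m³/s × 3.156e+07 s/yr = 2.345e+06 m³/yr.
Steady-state CSTR mass balance: W = Q·C + k·V·C, so C = W/(Q + kV).
Q + kV = 2.345e+06 + 25·3.72e+06 = 9.534e+07 m³/yr.
C = 256000/9.534e+07 = 0.002685 kg/m³ = 2.685 mg/L.

2.68 mg/L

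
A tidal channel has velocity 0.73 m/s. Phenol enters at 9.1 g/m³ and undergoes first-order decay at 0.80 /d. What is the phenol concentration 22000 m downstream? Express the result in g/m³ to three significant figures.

6.88 g/m³

Travel time t = 22000 m / 0.73 m/s = 2.2e+04/0.73 = 3.014e+04 s = 0.3488 d.
First-order decay: C = 9.1·exp(−0.80·0.3488) = 9.1·0.7565 = 6.884 g/m³.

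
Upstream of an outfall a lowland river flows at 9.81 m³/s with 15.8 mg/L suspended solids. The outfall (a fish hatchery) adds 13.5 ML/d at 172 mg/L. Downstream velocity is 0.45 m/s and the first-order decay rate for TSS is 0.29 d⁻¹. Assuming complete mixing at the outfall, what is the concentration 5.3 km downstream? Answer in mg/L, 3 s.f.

17.5 mg/L

13.5 ML/d = 0.1562 m³/s.
After complete mixing, C₀ = (0.1562·172 + 9.81·15.8) / 9.966 = 18.25 mg/L.
Travel time t = 5300 m / 0.45 m/s = 1.178e+04 s = 0.1363 d.
C = 18.25·exp(−0.29·0.1363) = 18.25·0.9612 = 17.54 mg/L.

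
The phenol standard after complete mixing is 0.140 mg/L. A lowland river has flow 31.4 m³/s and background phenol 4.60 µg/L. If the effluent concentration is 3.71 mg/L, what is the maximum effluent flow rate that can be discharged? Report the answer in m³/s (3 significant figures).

4.60 µg/L = 0.0046 mg/L.
Mass balance at complete mixing: C_std·(Q_w + Q_r) = Q_w·C_e + Q_r·C_b.
Rearranging, Q_w = Q_r·(C_std − C_b)/(C_e − C_std) = 31.4·(0.14 − 0.0046) / (3.71 − 0.14) = 1.191 m³/s.

1.19 m³/s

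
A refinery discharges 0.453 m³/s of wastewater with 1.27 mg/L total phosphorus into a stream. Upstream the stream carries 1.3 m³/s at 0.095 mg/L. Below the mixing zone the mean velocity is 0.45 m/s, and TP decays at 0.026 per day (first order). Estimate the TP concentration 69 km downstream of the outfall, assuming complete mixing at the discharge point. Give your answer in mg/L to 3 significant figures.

0.381 mg/L

After complete mixing, C₀ = (0.453·1.27 + 1.3·0.095) / 1.753 = 0.3986 mg/L.
Travel time t = 6.9e+04 m / 0.45 m/s = 1.533e+05 s = 1.775 d.
C = 0.3986·exp(−0.026·1.775) = 0.3986·0.9549 = 0.3807 mg/L.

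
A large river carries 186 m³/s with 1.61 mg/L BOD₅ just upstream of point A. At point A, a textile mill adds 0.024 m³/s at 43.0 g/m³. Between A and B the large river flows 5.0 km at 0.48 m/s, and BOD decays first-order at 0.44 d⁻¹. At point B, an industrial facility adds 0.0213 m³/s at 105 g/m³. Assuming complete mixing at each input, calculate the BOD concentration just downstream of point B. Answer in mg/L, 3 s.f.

1.54 mg/L

After input A: C = (186·1.61 + 0.024·43) / 186 = 1.615 mg/L.
Over the 5.0 km reach to input B (t = 1.042e+04 s = 0.1206 d), decay gives C = 1.615·exp(−0.44·0.1206) = 1.532 mg/L.
After input B: C = (186·1.532 + 0.0213·105) / 186 = 1.544 mg/L.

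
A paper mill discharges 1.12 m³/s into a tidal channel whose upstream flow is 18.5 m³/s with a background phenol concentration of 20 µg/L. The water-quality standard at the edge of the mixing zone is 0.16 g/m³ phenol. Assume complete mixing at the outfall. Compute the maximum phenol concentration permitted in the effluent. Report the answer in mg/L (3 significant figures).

2.47 mg/L

20 µg/L = 0.02 mg/L.
Mass balance: 0.16·19.62 = 1.12·Cₑ + 18.5·0.02.
Cₑ = (3.139 − 0.37) / 1.12 = 2.472 mg/L.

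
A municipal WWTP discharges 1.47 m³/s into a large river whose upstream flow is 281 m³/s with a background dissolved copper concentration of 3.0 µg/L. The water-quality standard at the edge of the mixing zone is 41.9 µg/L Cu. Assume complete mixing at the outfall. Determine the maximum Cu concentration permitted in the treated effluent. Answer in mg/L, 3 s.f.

3.0 µg/L = 0.003 mg/L.
41.9 µg/L = 0.0419 mg/L.
Mass balance: 0.0419·282.5 = 1.47·Cₑ + 281·0.003.
Cₑ = (11.84 − 0.843) / 1.47 = 7.478 mg/L.

7.48 mg/L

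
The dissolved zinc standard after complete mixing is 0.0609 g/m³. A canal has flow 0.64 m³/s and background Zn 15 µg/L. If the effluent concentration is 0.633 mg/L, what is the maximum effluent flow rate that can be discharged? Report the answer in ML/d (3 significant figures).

4.44 ML/d

15 µg/L = 0.015 mg/L.
Mass balance at complete mixing: C_std·(Q_w + Q_r) = Q_w·C_e + Q_r·C_b.
Rearranging, Q_w = Q_r·(C_std − C_b)/(C_e − C_std) = 0.64·(0.0609 − 0.015) / (0.633 − 0.0609) = 0.05135 m³/s.
= 4.436 ML/d.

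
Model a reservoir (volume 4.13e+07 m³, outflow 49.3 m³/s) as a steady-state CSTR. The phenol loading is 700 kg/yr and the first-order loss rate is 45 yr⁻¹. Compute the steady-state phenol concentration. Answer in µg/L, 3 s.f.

Outflow Q = 49.3 m³/s × 3.156e+07 s/yr = 1.556e+09 m³/yr.
Steady-state CSTR mass balance: W = Q·C + k·V·C, so C = W/(Q + kV).
Q + kV = 1.556e+09 + 45·4.13e+07 = 3.414e+09 m³/yr.
C = 700/3.414e+09 = 2.05e-07 kg/m³ = 0.000205 mg/L = 0.205 µg/L.

0.205 µg/L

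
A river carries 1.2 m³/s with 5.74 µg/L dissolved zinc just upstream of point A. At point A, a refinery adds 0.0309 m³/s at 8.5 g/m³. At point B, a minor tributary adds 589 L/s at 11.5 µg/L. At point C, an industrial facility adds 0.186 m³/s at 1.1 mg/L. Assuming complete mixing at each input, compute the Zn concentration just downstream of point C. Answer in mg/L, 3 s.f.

5.74 µg/L = 0.00574 mg/L.
After input A: C = (1.2·0.00574 + 0.0309·8.5) / 1.231 = 0.219 mg/L.
589 L/s = 0.589 m³/s.
11.5 µg/L = 0.0115 mg/L.
After input B: C = (1.231·0.219 + 0.589·0.0115) / 1.82 = 0.1518 mg/L.
After input C: C = (1.82·0.1518 + 0.186·1.1) / 2.006 = 0.2397 mg/L.

0.240 mg/L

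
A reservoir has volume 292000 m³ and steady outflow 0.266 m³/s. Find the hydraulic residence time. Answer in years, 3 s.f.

0.0348 yr

Q = 0.266 m³/s × 3.156e+07 s/yr = 8.394e+06 m³/yr.
Hydraulic residence time τ = V/Q = 292000/8.394e+06 = 0.03479 yr.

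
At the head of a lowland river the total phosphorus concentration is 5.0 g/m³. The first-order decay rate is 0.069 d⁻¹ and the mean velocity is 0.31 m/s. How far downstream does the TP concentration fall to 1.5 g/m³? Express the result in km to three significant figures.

467 km

From C = C₀·e^(−kt), t = ln(C₀/C)/k = ln(5.0/1.5)/0.069 = 1.204/0.069 = 17.45 d.
Distance = v·t = 0.31 m/s × 1.508e+06 s = 4.674e+05 m = 467.4 km.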